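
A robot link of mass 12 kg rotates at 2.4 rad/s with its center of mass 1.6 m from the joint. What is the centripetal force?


F = m * omega^2 * r
= 12 * 2.4^2 * 1.6
= 12 * 5.76 * 1.6
= 110.592 N


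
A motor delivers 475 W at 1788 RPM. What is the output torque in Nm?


omega = 1788 * 2*pi/60 = 187.2389 rad/s
tau = P / omega = 475 / 187.2389
= 2.5369 Nm


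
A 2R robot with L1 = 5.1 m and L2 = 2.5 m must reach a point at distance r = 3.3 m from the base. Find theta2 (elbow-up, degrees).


cos(theta2) = (r^2 - L1^2 - L2^2) / (2*L1*L2)
cos(theta2) = (10.89 - 26.01 - 6.25) / 25.5
cos(theta2) = -0.838039
theta2 = 146.9336 degrees


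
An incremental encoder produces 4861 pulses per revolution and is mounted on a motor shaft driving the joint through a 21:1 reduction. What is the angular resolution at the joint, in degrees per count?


counts per rev = 4861
effective counts at joint = 4861 * 21 = 102081
resolution = 360 / 102081
= 0.0035 deg/count


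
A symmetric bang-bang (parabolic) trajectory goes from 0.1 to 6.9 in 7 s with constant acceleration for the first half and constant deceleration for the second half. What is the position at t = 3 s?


Symmetric rest-to-rest: each phase covers (pf-p0)/2 in time T/2. 0.5*a*(T/2)^2 = (pf-p0)/2 => a = 4*(pf-p0)/T^2
a = 4*(6.9-0.1)/7^2 = 0.5551
t = 3 is in the acceleration phase (t <= T/2).
p = p0 + 0.5*a*t^2 = 0.1 + 0.5*0.5551*3^2
= 2.598


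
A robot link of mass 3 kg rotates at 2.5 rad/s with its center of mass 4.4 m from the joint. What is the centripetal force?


F = m * omega^2 * r
= 3 * 2.5^2 * 4.4
= 3 * 6.25 * 4.4
= 82.5 N


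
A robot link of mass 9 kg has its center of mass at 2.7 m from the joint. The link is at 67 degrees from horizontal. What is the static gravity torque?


tau = m*g*L*cos(angle)
= 9 * 9.81 * 2.7 * cos(67 deg)
= 9 * 9.81 * 2.7 * 0.3907
= 93.1437 Nm


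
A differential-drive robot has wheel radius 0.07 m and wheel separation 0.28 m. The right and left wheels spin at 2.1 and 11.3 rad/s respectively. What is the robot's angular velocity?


vR = r*wR = 0.07*2.1 = 0.147 m/s
vL = r*wL = 0.07*11.3 = 0.791 m/s
v = (vR+vL)/2 = 0.469 m/s
omega = (vR-vL)/L = -2.3 rad/s
angular velocity = -2.3 rad/s


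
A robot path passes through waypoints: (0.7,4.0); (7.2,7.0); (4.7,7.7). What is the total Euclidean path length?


Segment lengths:
  seg1 = sqrt((6.5)^2 + (3.0)^2) = 7.1589
  seg2 = sqrt((-2.5)^2 + (0.7)^2) = 2.5962
Total = 9.7551


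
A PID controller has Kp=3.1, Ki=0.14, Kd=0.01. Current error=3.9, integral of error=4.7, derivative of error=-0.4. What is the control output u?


u = Kp*e + Ki*int(e) + Kd*de/dt
= 3.1*3.9 + 0.14*4.7 + 0.01*(-0.4)
= 12.09 + 0.658 + -0.004
= 12.744


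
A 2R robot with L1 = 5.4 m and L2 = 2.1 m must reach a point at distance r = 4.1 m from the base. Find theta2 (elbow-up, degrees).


cos(theta2) = (r^2 - L1^2 - L2^2) / (2*L1*L2)
cos(theta2) = (16.81 - 29.16 - 4.41) / 22.68
cos(theta2) = -0.738977
theta2 = 137.6444 degrees


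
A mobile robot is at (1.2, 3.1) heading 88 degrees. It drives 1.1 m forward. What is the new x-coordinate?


x_new = x0 + d*cos(theta)
= 1.2 + 1.1*cos(88)
= 1.2 + 0.0384
= 1.2384


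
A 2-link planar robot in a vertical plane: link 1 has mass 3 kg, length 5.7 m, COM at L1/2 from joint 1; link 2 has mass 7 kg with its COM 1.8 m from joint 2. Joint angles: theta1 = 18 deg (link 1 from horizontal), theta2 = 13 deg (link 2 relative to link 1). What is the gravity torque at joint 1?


Horizontal distance from joint 1 to link-1 COM:
  x_c1 = (L1/2)*cos(t1) = 2.85 * 0.9511 = 2.7105 m
Horizontal distance from joint 1 to link-2 COM:
  x_c2 = L1*cos(t1) + Lc2*cos(t1+t2)
       = 5.7*0.9511 + 1.8*0.8572 = 6.9639 m
tau1 = m1*g*x_c1 + m2*g*x_c2
     = 3*9.81*2.7105 + 7*9.81*6.9639
     = 79.7703 + 478.2126
     = 557.983 Nm


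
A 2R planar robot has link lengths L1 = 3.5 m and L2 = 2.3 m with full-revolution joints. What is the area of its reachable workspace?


r_max = L1 + L2 = 5.8 m
r_min = |L1 - L2| = 1.2 m
Area = pi*(r_max^2 - r_min^2)
= pi*(33.64 - 1.44)
= pi * 32.2
= 101.1593 m^2


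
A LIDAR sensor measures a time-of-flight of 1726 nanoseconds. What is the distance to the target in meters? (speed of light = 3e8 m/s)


tof = 1726 ns = 1.726e-06 s
dist = c * tof / 2
= 3e8 * 1.726e-06 / 2
= 258.9 m


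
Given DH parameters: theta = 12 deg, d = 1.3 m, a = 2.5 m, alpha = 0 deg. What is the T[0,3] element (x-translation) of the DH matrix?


T[0,3] = a * cos(theta)
= 2.5 * cos(12 deg)
= 2.5 * 0.9781
= 2.4454


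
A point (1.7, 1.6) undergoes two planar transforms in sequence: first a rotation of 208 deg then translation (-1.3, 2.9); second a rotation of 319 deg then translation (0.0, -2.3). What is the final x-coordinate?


After transform 1:
x1 = cos(208)*1.7 - sin(208)*1.6 + -1.3 = -2.0499
y1 = sin(208)*1.7 + cos(208)*1.6 + 2.9 = 0.6892
After transform 2:
x2 = cos(319)*-2.0499 - sin(319)*0.6892 + 0.0
= -1.0949


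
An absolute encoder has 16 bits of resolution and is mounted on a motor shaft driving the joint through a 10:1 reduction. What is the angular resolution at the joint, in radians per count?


counts = 2^16 = 65536
effective counts at joint = 65536 * 10 = 655360
resolution = 2*pi / 655360
= 9.5874e-06 rad/count


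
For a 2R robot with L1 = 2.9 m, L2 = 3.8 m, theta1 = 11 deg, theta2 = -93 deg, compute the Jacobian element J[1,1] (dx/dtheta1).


J[1,1] = -L1*sin(t1) - L2*sin(t1+t2)
= -2.9*sin(11) - 3.8*sin(-82)
= 3.2097


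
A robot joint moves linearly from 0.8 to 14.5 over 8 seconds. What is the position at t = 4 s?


s = t/T = 4/8 = 0.5
p(t) = p0 + (pf-p0)*s
= 0.8 + (14.5 - 0.8) * 0.5
= 7.65


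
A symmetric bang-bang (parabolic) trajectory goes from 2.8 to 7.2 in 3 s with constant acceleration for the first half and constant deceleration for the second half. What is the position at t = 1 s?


Symmetric rest-to-rest: each phase covers (pf-p0)/2 in time T/2. 0.5*a*(T/2)^2 = (pf-p0)/2 => a = 4*(pf-p0)/T^2
a = 4*(7.2-2.8)/3^2 = 1.9556
t = 1 is in the acceleration phase (t <= T/2).
p = p0 + 0.5*a*t^2 = 2.8 + 0.5*1.9556*1^2
= 3.7778


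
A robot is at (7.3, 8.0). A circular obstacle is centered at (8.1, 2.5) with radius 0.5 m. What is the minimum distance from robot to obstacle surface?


center_dist = sqrt((7.3-8.1)^2 + (8.0-2.5)^2)
= sqrt(0.64 + 30.25)
= 5.5579
min_dist = center_dist - radius = 5.5579 - 0.5 = 5.0579 m


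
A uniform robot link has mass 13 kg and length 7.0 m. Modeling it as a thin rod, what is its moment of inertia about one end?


I = (1/3) * m * L^2
= (1/3) * 13 * 7.0^2
= 0.333333 * 13 * 49.0
= 212.3333 kg*m^2


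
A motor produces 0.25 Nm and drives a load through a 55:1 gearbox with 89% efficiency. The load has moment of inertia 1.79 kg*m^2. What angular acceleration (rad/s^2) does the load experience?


tau_out = tau_motor * N * eta
= 0.25 * 55 * 0.89 = 12.2375 Nm
alpha = tau_out / I = 12.2375 / 1.79
= 6.8366 rad/s^2


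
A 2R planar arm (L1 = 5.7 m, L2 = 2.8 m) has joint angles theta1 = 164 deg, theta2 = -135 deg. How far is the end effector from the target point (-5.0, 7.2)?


End effector via forward kinematics:
x = L1*cos(t1) + L2*cos(t1+t2) = -3.0303
y = L1*sin(t1) + L2*sin(t1+t2) = 2.9286
Distance to target:
d = sqrt((-5.0 - -3.0303)^2 + (7.2 - 2.9286)^2)
= sqrt(3.8799 + 18.2449)
= 4.7037 m


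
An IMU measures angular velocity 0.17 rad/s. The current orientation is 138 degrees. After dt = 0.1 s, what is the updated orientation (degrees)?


delta_theta = w * dt = 0.17 * 0.1 = 0.017 rad
= 0.974 deg
theta_new = 138 + 0.974 = 138.974 deg


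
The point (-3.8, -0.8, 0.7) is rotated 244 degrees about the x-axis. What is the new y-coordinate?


Rotation about x-axis: y' = y*cos(theta) - z*sin(theta)
= -0.8 * -0.4384 - 0.7 * -0.8988
= 0.9799


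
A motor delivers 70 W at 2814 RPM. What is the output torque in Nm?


omega = 2814 * 2*pi/60 = 294.6814 rad/s
tau = P / omega = 70 / 294.6814
= 0.2375 Nm


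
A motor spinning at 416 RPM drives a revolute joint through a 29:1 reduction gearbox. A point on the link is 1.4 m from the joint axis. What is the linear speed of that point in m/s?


omega_motor = 416 * 2*pi/60 = 43.5634 rad/s
omega_joint = omega_motor / 29 = 1.5022 rad/s
v = omega_joint * r = 1.5022 * 1.4
= 2.1031 m/s


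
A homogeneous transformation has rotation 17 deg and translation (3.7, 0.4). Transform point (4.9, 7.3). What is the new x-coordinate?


x' = cos(theta)*px - sin(theta)*py + tx
= 0.9563*4.9 - 0.2924*7.3 + 3.7
= 6.2516


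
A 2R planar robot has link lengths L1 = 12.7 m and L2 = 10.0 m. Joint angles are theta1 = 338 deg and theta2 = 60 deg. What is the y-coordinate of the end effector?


Convert angles to radians: theta1 = 5.8992, theta2 = 1.0472
y = L1*sin(theta1) + L2*sin(theta1+theta2)
y = -4.7575 + 6.1566
y = 1.3991


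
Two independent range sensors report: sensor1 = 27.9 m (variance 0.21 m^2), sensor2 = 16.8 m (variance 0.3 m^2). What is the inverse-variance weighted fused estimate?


w1 = (1/var1) / (1/var1 + 1/var2)
   = 4.7619 / (4.7619 + 3.3333) = 0.5882
w2 = 1 - w1 = 0.4118
fused = w1*s1 + w2*s2 = 16.4118 + 6.9176
= 23.3294 m


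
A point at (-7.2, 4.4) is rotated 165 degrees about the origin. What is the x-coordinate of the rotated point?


x' = x*cos(theta) - y*sin(theta)
cos(165 deg) = -0.9659, sin(165 deg) = 0.2588
x' = -7.2 * -0.9659 - 4.4 * 0.2588
= 6.9547 - 1.1388
= 5.8159


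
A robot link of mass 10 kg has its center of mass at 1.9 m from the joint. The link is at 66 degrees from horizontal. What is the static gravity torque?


tau = m*g*L*cos(angle)
= 10 * 9.81 * 1.9 * cos(66 deg)
= 10 * 9.81 * 1.9 * 0.4067
= 75.8116 Nm


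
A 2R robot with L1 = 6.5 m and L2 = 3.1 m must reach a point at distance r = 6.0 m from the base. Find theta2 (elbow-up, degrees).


cos(theta2) = (r^2 - L1^2 - L2^2) / (2*L1*L2)
cos(theta2) = (36.0 - 42.25 - 9.61) / 40.3
cos(theta2) = -0.393548
theta2 = 113.1755 degrees


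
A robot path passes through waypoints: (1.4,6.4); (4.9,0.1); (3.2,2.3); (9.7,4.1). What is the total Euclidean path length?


Segment lengths:
  seg1 = sqrt((3.5)^2 + (-6.3)^2) = 7.2069
  seg2 = sqrt((-1.7)^2 + (2.2)^2) = 2.7803
  seg3 = sqrt((6.5)^2 + (1.8)^2) = 6.7446
Total = 16.7319


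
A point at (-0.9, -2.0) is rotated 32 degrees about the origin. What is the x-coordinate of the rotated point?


x' = x*cos(theta) - y*sin(theta)
cos(32 deg) = 0.848, sin(32 deg) = 0.5299
x' = -0.9 * 0.848 - -2.0 * 0.5299
= -0.7632 - -1.0598
= 0.2966


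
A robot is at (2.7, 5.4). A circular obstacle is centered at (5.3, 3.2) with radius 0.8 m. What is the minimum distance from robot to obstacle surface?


center_dist = sqrt((2.7-5.3)^2 + (5.4-3.2)^2)
= sqrt(6.76 + 4.84)
= 3.4059
min_dist = center_dist - radius = 3.4059 - 0.8 = 2.6059 m


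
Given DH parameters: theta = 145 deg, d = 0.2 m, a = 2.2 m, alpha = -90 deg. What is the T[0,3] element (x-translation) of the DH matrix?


T[0,3] = a * cos(theta)
= 2.2 * cos(145 deg)
= 2.2 * -0.8192
= -1.8021


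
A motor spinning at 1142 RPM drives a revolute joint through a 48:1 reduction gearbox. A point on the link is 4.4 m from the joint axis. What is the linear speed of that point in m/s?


omega_motor = 1142 * 2*pi/60 = 119.59 rad/s
omega_joint = omega_motor / 48 = 2.4915 rad/s
v = omega_joint * r = 2.4915 * 4.4
= 10.9624 m/s


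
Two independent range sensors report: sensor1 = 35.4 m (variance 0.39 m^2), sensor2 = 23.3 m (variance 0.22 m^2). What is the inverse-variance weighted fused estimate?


w1 = (1/var1) / (1/var1 + 1/var2)
   = 2.5641 / (2.5641 + 4.5455) = 0.3607
w2 = 1 - w1 = 0.6393
fused = w1*s1 + w2*s2 = 12.7672 + 14.8967
= 27.6639 m


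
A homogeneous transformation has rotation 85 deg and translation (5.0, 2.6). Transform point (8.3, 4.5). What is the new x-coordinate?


x' = cos(theta)*px - sin(theta)*py + tx
= 0.0872*8.3 - 0.9962*4.5 + 5.0
= 1.2405


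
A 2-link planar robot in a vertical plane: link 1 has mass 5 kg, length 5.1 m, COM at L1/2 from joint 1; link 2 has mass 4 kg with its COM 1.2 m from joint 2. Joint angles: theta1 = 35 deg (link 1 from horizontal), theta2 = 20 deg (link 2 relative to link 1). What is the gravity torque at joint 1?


Horizontal distance from joint 1 to link-1 COM:
  x_c1 = (L1/2)*cos(t1) = 2.55 * 0.8192 = 2.0888 m
Horizontal distance from joint 1 to link-2 COM:
  x_c2 = L1*cos(t1) + Lc2*cos(t1+t2)
       = 5.1*0.8192 + 1.2*0.5736 = 4.866 m
tau1 = m1*g*x_c1 + m2*g*x_c2
     = 5*9.81*2.0888 + 4*9.81*4.866
     = 102.4575 + 190.9406
     = 293.398 Nm


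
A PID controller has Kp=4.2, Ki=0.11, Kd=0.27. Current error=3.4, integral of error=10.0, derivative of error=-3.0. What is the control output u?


u = Kp*e + Ki*int(e) + Kd*de/dt
= 4.2*3.4 + 0.11*10.0 + 0.27*(-3.0)
= 14.28 + 1.1 + -0.81
= 14.57


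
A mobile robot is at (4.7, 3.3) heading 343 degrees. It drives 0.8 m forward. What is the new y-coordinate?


y_new = y0 + d*sin(theta)
= 3.3 + 0.8*sin(343)
= 3.3 + -0.2339
= 3.0661


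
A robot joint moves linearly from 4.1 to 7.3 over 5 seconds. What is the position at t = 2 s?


s = t/T = 2/5 = 0.4
p(t) = p0 + (pf-p0)*s
= 4.1 + (7.3 - 4.1) * 0.4
= 5.38


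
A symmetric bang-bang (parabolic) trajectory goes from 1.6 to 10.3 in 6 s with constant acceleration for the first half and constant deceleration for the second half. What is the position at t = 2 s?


Symmetric rest-to-rest: each phase covers (pf-p0)/2 in time T/2. 0.5*a*(T/2)^2 = (pf-p0)/2 => a = 4*(pf-p0)/T^2
a = 4*(10.3-1.6)/6^2 = 0.9667
t = 2 is in the acceleration phase (t <= T/2).
p = p0 + 0.5*a*t^2 = 1.6 + 0.5*0.9667*2^2
= 3.5333


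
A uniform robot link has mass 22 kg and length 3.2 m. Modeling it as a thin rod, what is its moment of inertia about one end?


I = (1/3) * m * L^2
= (1/3) * 22 * 3.2^2
= 0.333333 * 22 * 10.24
= 75.0933 kg*m^2


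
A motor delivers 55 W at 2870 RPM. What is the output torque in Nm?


omega = 2870 * 2*pi/60 = 300.5457 rad/s
tau = P / omega = 55 / 300.5457
= 0.183 Nm


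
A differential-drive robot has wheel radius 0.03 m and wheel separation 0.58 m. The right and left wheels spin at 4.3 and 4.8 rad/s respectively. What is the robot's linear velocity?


vR = r*wR = 0.03*4.3 = 0.129 m/s
vL = r*wL = 0.03*4.8 = 0.144 m/s
v = (vR+vL)/2 = 0.1365 m/s
omega = (vR-vL)/L = -0.0259 rad/s
linear velocity = 0.1365 m/s


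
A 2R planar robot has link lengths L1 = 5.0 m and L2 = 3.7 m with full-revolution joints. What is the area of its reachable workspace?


r_max = L1 + L2 = 8.7 m
r_min = |L1 - L2| = 1.3 m
Area = pi*(r_max^2 - r_min^2)
= pi*(75.69 - 1.69)
= pi * 74.0
= 232.4779 m^2


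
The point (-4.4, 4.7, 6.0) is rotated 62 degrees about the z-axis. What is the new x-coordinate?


Rotation about z-axis: x' = x*cos(theta) - y*sin(theta)
= -4.4 * 0.4695 - 4.7 * 0.8829
= -6.2155


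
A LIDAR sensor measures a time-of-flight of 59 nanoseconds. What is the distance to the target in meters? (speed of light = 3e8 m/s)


tof = 59 ns = 5.9e-08 s
dist = c * tof / 2
= 3e8 * 5.9e-08 / 2
= 8.85 m


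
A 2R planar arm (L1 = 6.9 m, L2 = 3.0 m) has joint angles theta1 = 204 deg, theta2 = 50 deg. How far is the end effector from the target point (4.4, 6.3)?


End effector via forward kinematics:
x = L1*cos(t1) + L2*cos(t1+t2) = -7.1304
y = L1*sin(t1) + L2*sin(t1+t2) = -5.6903
Distance to target:
d = sqrt((4.4 - -7.1304)^2 + (6.3 - -5.6903)^2)
= sqrt(132.9496 + 143.7665)
= 16.6348 m


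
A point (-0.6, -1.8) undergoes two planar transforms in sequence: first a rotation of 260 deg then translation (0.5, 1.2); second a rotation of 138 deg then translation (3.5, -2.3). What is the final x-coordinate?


After transform 1:
x1 = cos(260)*-0.6 - sin(260)*-1.8 + 0.5 = -1.1685
y1 = sin(260)*-0.6 + cos(260)*-1.8 + 1.2 = 2.1035
After transform 2:
x2 = cos(138)*-1.1685 - sin(138)*2.1035 + 3.5
= 2.9609


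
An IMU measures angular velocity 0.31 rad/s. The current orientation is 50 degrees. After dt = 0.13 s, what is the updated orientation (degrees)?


delta_theta = w * dt = 0.31 * 0.13 = 0.0403 rad
= 2.309 deg
theta_new = 50 + 2.309 = 52.309 deg


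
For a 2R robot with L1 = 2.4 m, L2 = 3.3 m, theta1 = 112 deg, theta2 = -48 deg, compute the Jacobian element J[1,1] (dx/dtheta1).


J[1,1] = -L1*sin(t1) - L2*sin(t1+t2)
= -2.4*sin(112) - 3.3*sin(64)
= -5.1913


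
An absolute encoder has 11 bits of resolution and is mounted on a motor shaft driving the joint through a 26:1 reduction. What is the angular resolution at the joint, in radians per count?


counts = 2^11 = 2048
effective counts at joint = 2048 * 26 = 53248
resolution = 2*pi / 53248
= 1.1800e-04 rad/count


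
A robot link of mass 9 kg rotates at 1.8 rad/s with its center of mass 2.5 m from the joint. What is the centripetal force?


F = m * omega^2 * r
= 9 * 1.8^2 * 2.5
= 9 * 3.24 * 2.5
= 72.9 N


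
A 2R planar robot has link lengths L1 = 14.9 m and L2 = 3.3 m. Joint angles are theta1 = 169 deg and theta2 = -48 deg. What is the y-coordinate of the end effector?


Convert angles to radians: theta1 = 2.9496, theta2 = -0.8378
y = L1*sin(theta1) + L2*sin(theta1+theta2)
y = 2.8431 + 2.8287
y = 5.6717


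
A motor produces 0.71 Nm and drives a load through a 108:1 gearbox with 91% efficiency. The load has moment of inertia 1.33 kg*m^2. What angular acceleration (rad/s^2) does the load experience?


tau_out = tau_motor * N * eta
= 0.71 * 108 * 0.91 = 69.7788 Nm
alpha = tau_out / I = 69.7788 / 1.33
= 52.4653 rad/s^2


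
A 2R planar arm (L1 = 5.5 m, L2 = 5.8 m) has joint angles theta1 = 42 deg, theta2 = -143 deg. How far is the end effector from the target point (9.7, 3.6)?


End effector via forward kinematics:
x = L1*cos(t1) + L2*cos(t1+t2) = 2.9806
y = L1*sin(t1) + L2*sin(t1+t2) = -2.0132
Distance to target:
d = sqrt((9.7 - 2.9806)^2 + (3.6 - -2.0132)^2)
= sqrt(45.1503 + 31.5082)
= 8.7555 m


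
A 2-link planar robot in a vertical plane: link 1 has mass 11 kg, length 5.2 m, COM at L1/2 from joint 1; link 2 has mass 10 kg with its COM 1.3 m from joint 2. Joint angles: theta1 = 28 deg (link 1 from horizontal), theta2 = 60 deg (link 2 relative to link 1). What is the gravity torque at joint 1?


Horizontal distance from joint 1 to link-1 COM:
  x_c1 = (L1/2)*cos(t1) = 2.6 * 0.8829 = 2.2957 m
Horizontal distance from joint 1 to link-2 COM:
  x_c2 = L1*cos(t1) + Lc2*cos(t1+t2)
       = 5.2*0.8829 + 1.3*0.0349 = 4.6367 m
tau1 = m1*g*x_c1 + m2*g*x_c2
     = 11*9.81*2.2957 + 10*9.81*4.6367
     = 247.7251 + 454.86
     = 702.585 Nm


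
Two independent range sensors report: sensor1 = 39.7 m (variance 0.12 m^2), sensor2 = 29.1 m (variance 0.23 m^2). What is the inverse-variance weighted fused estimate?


w1 = (1/var1) / (1/var1 + 1/var2)
   = 8.3333 / (8.3333 + 4.3478) = 0.6571
w2 = 1 - w1 = 0.3429
fused = w1*s1 + w2*s2 = 26.0886 + 9.9771
= 36.0657 m


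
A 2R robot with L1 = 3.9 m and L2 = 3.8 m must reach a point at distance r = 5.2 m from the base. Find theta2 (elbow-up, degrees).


cos(theta2) = (r^2 - L1^2 - L2^2) / (2*L1*L2)
cos(theta2) = (27.04 - 15.21 - 14.44) / 29.64
cos(theta2) = -0.088057
theta2 = 95.0518 degrees


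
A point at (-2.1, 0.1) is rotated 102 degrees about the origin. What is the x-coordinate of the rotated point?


x' = x*cos(theta) - y*sin(theta)
cos(102 deg) = -0.2079, sin(102 deg) = 0.9781
x' = -2.1 * -0.2079 - 0.1 * 0.9781
= 0.4366 - 0.0978
= 0.3388


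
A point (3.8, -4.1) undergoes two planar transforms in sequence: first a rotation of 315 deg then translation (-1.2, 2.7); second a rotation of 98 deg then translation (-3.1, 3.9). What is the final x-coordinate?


After transform 1:
x1 = cos(315)*3.8 - sin(315)*-4.1 + -1.2 = -1.4121
y1 = sin(315)*3.8 + cos(315)*-4.1 + 2.7 = -2.8861
After transform 2:
x2 = cos(98)*-1.4121 - sin(98)*-2.8861 + -3.1
= -0.0454


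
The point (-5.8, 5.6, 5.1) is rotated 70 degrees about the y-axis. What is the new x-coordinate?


Rotation about y-axis: x' = x*cos(theta) + z*sin(theta)
= -5.8 * 0.342 + 5.1 * 0.9397
= 2.8087


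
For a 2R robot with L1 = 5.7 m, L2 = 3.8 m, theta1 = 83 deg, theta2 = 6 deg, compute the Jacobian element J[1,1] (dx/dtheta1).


J[1,1] = -L1*sin(t1) - L2*sin(t1+t2)
= -5.7*sin(83) - 3.8*sin(89)
= -9.4569


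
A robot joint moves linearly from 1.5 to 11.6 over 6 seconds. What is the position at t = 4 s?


s = t/T = 4/6 = 0.6667
p(t) = p0 + (pf-p0)*s
= 1.5 + (11.6 - 1.5) * 0.6667
= 8.2333


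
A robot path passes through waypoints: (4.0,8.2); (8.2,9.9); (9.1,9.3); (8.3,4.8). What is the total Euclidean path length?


Segment lengths:
  seg1 = sqrt((4.2)^2 + (1.7)^2) = 4.531
  seg2 = sqrt((0.9)^2 + (-0.6)^2) = 1.0817
  seg3 = sqrt((-0.8)^2 + (-4.5)^2) = 4.5706
Total = 10.1832


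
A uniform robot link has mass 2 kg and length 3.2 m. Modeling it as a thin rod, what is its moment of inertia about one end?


I = (1/3) * m * L^2
= (1/3) * 2 * 3.2^2
= 0.333333 * 2 * 10.24
= 6.8267 kg*m^2


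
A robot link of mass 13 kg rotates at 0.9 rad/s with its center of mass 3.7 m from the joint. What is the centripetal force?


F = m * omega^2 * r
= 13 * 0.9^2 * 3.7
= 13 * 0.81 * 3.7
= 38.961 N


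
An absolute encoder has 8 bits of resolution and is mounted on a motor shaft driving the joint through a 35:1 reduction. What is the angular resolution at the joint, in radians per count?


counts = 2^8 = 256
effective counts at joint = 256 * 35 = 8960
resolution = 2*pi / 8960
= 7.0125e-04 rad/count


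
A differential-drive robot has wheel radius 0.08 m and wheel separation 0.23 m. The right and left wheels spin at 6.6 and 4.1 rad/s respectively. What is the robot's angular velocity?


vR = r*wR = 0.08*6.6 = 0.528 m/s
vL = r*wL = 0.08*4.1 = 0.328 m/s
v = (vR+vL)/2 = 0.428 m/s
omega = (vR-vL)/L = 0.8696 rad/s
angular velocity = 0.8696 rad/s


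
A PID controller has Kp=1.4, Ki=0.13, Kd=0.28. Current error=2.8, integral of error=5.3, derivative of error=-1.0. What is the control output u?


u = Kp*e + Ki*int(e) + Kd*de/dt
= 1.4*2.8 + 0.13*5.3 + 0.28*(-1.0)
= 3.92 + 0.689 + -0.28
= 4.329


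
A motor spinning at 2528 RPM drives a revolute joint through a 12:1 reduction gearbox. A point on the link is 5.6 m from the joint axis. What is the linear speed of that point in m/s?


omega_motor = 2528 * 2*pi/60 = 264.7315 rad/s
omega_joint = omega_motor / 12 = 22.061 rad/s
v = omega_joint * r = 22.061 * 5.6
= 123.5414 m/s


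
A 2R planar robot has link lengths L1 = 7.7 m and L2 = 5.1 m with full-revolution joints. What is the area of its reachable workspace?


r_max = L1 + L2 = 12.8 m
r_min = |L1 - L2| = 2.6 m
Area = pi*(r_max^2 - r_min^2)
= pi*(163.84 - 6.76)
= pi * 157.08
= 493.4814 m^2


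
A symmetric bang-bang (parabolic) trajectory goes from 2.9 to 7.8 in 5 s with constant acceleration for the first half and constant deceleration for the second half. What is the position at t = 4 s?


Symmetric rest-to-rest: each phase covers (pf-p0)/2 in time T/2. 0.5*a*(T/2)^2 = (pf-p0)/2 => a = 4*(pf-p0)/T^2
a = 4*(7.8-2.9)/5^2 = 0.784
t = 4 is in the deceleration phase (t > T/2).
p = pf - 0.5*a*(T-t)^2 = 7.8 - 0.5*0.784*1^2
= 7.408


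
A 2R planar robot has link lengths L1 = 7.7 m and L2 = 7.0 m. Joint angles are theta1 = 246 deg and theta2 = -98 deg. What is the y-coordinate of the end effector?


Convert angles to radians: theta1 = 4.2935, theta2 = -1.7104
y = L1*sin(theta1) + L2*sin(theta1+theta2)
y = -7.0343 + 3.7094
y = -3.3249


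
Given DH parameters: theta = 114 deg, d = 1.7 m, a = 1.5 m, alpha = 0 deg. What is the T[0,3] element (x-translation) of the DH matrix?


T[0,3] = a * cos(theta)
= 1.5 * cos(114 deg)
= 1.5 * -0.4067
= -0.6101


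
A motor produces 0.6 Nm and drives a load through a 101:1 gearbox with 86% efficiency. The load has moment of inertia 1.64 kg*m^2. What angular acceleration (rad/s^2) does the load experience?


tau_out = tau_motor * N * eta
= 0.6 * 101 * 0.86 = 52.116 Nm
alpha = tau_out / I = 52.116 / 1.64
= 31.778 rad/s^2


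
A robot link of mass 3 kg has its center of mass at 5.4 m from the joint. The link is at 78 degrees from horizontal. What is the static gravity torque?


tau = m*g*L*cos(angle)
= 3 * 9.81 * 5.4 * cos(78 deg)
= 3 * 9.81 * 5.4 * 0.2079
= 33.0417 Nm


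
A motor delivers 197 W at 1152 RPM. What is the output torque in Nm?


omega = 1152 * 2*pi/60 = 120.6372 rad/s
tau = P / omega = 197 / 120.6372
= 1.633 Nm


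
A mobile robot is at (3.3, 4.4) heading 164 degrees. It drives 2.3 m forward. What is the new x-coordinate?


x_new = x0 + d*cos(theta)
= 3.3 + 2.3*cos(164)
= 3.3 + -2.2109
= 1.0891


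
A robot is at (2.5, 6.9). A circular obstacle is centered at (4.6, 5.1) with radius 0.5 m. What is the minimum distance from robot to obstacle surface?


center_dist = sqrt((2.5-4.6)^2 + (6.9-5.1)^2)
= sqrt(4.41 + 3.24)
= 2.7659
min_dist = center_dist - radius = 2.7659 - 0.5 = 2.2659 m


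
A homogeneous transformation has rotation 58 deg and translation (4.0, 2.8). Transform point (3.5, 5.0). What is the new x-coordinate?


x' = cos(theta)*px - sin(theta)*py + tx
= 0.5299*3.5 - 0.848*5.0 + 4.0
= 1.6145


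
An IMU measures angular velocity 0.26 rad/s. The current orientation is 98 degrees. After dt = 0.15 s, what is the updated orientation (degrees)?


delta_theta = w * dt = 0.26 * 0.15 = 0.039 rad
= 2.2345 deg
theta_new = 98 + 2.2345 = 100.2345 deg


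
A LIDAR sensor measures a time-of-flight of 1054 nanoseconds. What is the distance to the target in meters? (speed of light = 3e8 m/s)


tof = 1054 ns = 1.054e-06 s
dist = c * tof / 2
= 3e8 * 1.054e-06 / 2
= 158.1 m


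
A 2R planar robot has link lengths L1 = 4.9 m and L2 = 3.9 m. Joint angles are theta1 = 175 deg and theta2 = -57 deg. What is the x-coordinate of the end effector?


Convert angles to radians: theta1 = 3.0543, theta2 = -0.9948
x = L1*cos(theta1) + L2*cos(theta1+theta2)
x = -4.8814 + -1.8309
x = -6.7123


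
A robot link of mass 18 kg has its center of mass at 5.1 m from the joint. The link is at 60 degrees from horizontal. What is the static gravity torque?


tau = m*g*L*cos(angle)
= 18 * 9.81 * 5.1 * cos(60 deg)
= 18 * 9.81 * 5.1 * 0.5
= 450.279 Nm


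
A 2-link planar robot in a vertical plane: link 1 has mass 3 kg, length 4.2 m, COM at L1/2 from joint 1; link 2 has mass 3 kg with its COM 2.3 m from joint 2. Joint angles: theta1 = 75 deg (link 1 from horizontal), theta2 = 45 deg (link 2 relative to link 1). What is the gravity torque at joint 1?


Horizontal distance from joint 1 to link-1 COM:
  x_c1 = (L1/2)*cos(t1) = 2.1 * 0.2588 = 0.5435 m
Horizontal distance from joint 1 to link-2 COM:
  x_c2 = L1*cos(t1) + Lc2*cos(t1+t2)
       = 4.2*0.2588 + 2.3*-0.5 = -0.063 m
tau1 = m1*g*x_c1 + m2*g*x_c2
     = 3*9.81*0.5435 + 3*9.81*-0.063
     = 15.9958 + -1.8529
     = 14.1429 Nm


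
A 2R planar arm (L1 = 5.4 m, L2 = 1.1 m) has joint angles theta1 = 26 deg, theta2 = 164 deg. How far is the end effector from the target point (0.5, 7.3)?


End effector via forward kinematics:
x = L1*cos(t1) + L2*cos(t1+t2) = 3.7702
y = L1*sin(t1) + L2*sin(t1+t2) = 2.1762
Distance to target:
d = sqrt((0.5 - 3.7702)^2 + (7.3 - 2.1762)^2)
= sqrt(10.6942 + 26.2534)
= 6.0785 m


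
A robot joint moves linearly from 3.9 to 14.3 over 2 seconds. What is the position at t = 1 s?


s = t/T = 1/2 = 0.5
p(t) = p0 + (pf-p0)*s
= 3.9 + (14.3 - 3.9) * 0.5
= 9.1


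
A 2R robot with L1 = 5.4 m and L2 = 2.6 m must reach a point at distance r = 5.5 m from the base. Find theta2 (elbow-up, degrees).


cos(theta2) = (r^2 - L1^2 - L2^2) / (2*L1*L2)
cos(theta2) = (30.25 - 29.16 - 6.76) / 28.08
cos(theta2) = -0.201923
theta2 = 101.6494 degrees


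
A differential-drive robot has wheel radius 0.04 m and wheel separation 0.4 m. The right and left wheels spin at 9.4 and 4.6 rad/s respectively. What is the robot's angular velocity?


vR = r*wR = 0.04*9.4 = 0.376 m/s
vL = r*wL = 0.04*4.6 = 0.184 m/s
v = (vR+vL)/2 = 0.28 m/s
omega = (vR-vL)/L = 0.48 rad/s
angular velocity = 0.48 rad/s


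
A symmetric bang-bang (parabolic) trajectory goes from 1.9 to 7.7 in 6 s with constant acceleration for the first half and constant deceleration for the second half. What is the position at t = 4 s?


Symmetric rest-to-rest: each phase covers (pf-p0)/2 in time T/2. 0.5*a*(T/2)^2 = (pf-p0)/2 => a = 4*(pf-p0)/T^2
a = 4*(7.7-1.9)/6^2 = 0.6444
t = 4 is in the deceleration phase (t > T/2).
p = pf - 0.5*a*(T-t)^2 = 7.7 - 0.5*0.6444*2^2
= 6.4111


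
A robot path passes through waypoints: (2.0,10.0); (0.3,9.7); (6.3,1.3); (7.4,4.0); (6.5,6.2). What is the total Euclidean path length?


Segment lengths:
  seg1 = sqrt((-1.7)^2 + (-0.3)^2) = 1.7263
  seg2 = sqrt((6.0)^2 + (-8.4)^2) = 10.3228
  seg3 = sqrt((1.1)^2 + (2.7)^2) = 2.9155
  seg4 = sqrt((-0.9)^2 + (2.2)^2) = 2.377
Total = 17.3415


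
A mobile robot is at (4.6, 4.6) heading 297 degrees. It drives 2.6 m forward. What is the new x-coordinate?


x_new = x0 + d*cos(theta)
= 4.6 + 2.6*cos(297)
= 4.6 + 1.1804
= 5.7804


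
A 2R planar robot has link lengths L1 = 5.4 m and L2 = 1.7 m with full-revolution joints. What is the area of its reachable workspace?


r_max = L1 + L2 = 7.1 m
r_min = |L1 - L2| = 3.7 m
Area = pi*(r_max^2 - r_min^2)
= pi*(50.41 - 13.69)
= pi * 36.72
= 115.3593 m^2


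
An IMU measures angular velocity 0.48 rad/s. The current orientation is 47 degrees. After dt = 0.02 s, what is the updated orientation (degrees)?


delta_theta = w * dt = 0.48 * 0.02 = 0.0096 rad
= 0.55 deg
theta_new = 47 + 0.55 = 47.55 deg


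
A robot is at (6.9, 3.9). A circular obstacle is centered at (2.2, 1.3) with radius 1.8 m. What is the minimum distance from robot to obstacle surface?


center_dist = sqrt((6.9-2.2)^2 + (3.9-1.3)^2)
= sqrt(22.09 + 6.76)
= 5.3712
min_dist = center_dist - radius = 5.3712 - 1.8 = 3.5712 m


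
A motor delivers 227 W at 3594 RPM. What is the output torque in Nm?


omega = 3594 * 2*pi/60 = 376.3628 rad/s
tau = P / omega = 227 / 376.3628
= 0.6031 Nm


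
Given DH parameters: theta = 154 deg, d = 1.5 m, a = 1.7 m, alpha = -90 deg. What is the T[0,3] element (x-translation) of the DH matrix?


T[0,3] = a * cos(theta)
= 1.7 * cos(154 deg)
= 1.7 * -0.8988
= -1.5279


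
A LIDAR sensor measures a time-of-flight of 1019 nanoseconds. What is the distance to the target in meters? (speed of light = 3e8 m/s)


tof = 1019 ns = 1.019e-06 s
dist = c * tof / 2
= 3e8 * 1.019e-06 / 2
= 152.85 m


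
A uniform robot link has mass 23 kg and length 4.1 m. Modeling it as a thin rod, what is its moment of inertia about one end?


I = (1/3) * m * L^2
= (1/3) * 23 * 4.1^2
= 0.333333 * 23 * 16.81
= 128.8767 kg*m^2


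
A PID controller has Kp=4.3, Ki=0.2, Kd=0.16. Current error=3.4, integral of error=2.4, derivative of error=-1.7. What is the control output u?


u = Kp*e + Ki*int(e) + Kd*de/dt
= 4.3*3.4 + 0.2*2.4 + 0.16*(-1.7)
= 14.62 + 0.48 + -0.272
= 14.828


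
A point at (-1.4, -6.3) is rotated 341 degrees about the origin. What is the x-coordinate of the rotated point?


x' = x*cos(theta) - y*sin(theta)
cos(341 deg) = 0.9455, sin(341 deg) = -0.3256
x' = -1.4 * 0.9455 - -6.3 * -0.3256
= -1.3237 - 2.0511
= -3.3748


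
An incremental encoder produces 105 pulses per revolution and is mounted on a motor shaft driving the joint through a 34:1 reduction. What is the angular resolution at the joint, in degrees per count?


counts per rev = 105
effective counts at joint = 105 * 34 = 3570
resolution = 360 / 3570
= 0.1008 deg/count


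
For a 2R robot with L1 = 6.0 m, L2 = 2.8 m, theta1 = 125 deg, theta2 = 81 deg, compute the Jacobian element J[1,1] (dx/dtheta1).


J[1,1] = -L1*sin(t1) - L2*sin(t1+t2)
= -6.0*sin(125) - 2.8*sin(206)
= -3.6875


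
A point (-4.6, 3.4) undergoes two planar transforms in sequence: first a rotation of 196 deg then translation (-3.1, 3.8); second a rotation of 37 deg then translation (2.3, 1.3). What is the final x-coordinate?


After transform 1:
x1 = cos(196)*-4.6 - sin(196)*3.4 + -3.1 = 2.259
y1 = sin(196)*-4.6 + cos(196)*3.4 + 3.8 = 1.7996
After transform 2:
x2 = cos(37)*2.259 - sin(37)*1.7996 + 2.3
= 3.021


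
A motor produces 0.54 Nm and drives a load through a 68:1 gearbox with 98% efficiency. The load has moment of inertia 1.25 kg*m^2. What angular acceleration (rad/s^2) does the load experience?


tau_out = tau_motor * N * eta
= 0.54 * 68 * 0.98 = 35.9856 Nm
alpha = tau_out / I = 35.9856 / 1.25
= 28.7885 rad/s^2


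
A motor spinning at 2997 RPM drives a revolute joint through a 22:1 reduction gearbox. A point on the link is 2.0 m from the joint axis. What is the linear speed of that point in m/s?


omega_motor = 2997 * 2*pi/60 = 313.8451 rad/s
omega_joint = omega_motor / 22 = 14.2657 rad/s
v = omega_joint * r = 14.2657 * 2.0
= 28.5314 m/s


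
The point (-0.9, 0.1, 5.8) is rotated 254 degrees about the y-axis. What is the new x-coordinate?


Rotation about y-axis: x' = x*cos(theta) + z*sin(theta)
= -0.9 * -0.2756 + 5.8 * -0.9613
= -5.3272


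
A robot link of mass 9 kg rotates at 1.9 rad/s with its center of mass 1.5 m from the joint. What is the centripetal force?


F = m * omega^2 * r
= 9 * 1.9^2 * 1.5
= 9 * 3.61 * 1.5
= 48.735 N


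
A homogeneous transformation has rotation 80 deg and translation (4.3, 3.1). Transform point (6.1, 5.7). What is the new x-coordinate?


x' = cos(theta)*px - sin(theta)*py + tx
= 0.1736*6.1 - 0.9848*5.7 + 4.3
= -0.2542


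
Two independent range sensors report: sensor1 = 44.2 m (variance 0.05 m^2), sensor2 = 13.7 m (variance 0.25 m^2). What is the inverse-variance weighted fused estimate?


w1 = (1/var1) / (1/var1 + 1/var2)
   = 20.0 / (20.0 + 4.0) = 0.8333
w2 = 1 - w1 = 0.1667
fused = w1*s1 + w2*s2 = 36.8333 + 2.2833
= 39.1167 m


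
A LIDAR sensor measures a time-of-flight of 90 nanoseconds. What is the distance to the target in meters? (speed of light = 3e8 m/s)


tof = 90 ns = 9e-08 s
dist = c * tof / 2
= 3e8 * 9e-08 / 2
= 13.5 m


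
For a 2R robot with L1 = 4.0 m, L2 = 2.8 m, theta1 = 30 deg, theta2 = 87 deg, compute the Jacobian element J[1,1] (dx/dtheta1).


J[1,1] = -L1*sin(t1) - L2*sin(t1+t2)
= -4.0*sin(30) - 2.8*sin(117)
= -4.4948


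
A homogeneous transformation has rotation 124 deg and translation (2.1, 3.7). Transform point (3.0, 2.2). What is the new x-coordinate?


x' = cos(theta)*px - sin(theta)*py + tx
= -0.5592*3.0 - 0.829*2.2 + 2.1
= -1.4015


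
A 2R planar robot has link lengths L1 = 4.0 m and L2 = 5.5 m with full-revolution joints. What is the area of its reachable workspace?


r_max = L1 + L2 = 9.5 m
r_min = |L1 - L2| = 1.5 m
Area = pi*(r_max^2 - r_min^2)
= pi*(90.25 - 2.25)
= pi * 88.0
= 276.4602 m^2


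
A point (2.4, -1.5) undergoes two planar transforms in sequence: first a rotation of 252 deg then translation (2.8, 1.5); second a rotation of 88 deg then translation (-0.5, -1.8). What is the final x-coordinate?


After transform 1:
x1 = cos(252)*2.4 - sin(252)*-1.5 + 2.8 = 0.6318
y1 = sin(252)*2.4 + cos(252)*-1.5 + 1.5 = -0.319
After transform 2:
x2 = cos(88)*0.6318 - sin(88)*-0.319 + -0.5
= -0.1591


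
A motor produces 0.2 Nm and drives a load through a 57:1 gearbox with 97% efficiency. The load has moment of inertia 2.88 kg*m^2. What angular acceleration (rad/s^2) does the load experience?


tau_out = tau_motor * N * eta
= 0.2 * 57 * 0.97 = 11.058 Nm
alpha = tau_out / I = 11.058 / 2.88
= 3.8396 rad/s^2


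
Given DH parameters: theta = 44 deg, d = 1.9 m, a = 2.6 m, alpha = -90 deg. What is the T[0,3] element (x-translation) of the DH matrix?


T[0,3] = a * cos(theta)
= 2.6 * cos(44 deg)
= 2.6 * 0.7193
= 1.8703


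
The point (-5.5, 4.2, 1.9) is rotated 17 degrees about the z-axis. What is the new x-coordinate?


Rotation about z-axis: x' = x*cos(theta) - y*sin(theta)
= -5.5 * 0.9563 - 4.2 * 0.2924
= -6.4876


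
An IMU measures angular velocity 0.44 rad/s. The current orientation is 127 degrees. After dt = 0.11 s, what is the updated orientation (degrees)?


delta_theta = w * dt = 0.44 * 0.11 = 0.0484 rad
= 2.7731 deg
theta_new = 127 + 2.7731 = 129.7731 deg


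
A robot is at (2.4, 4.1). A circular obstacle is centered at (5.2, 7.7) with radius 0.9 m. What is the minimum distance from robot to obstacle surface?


center_dist = sqrt((2.4-5.2)^2 + (4.1-7.7)^2)
= sqrt(7.84 + 12.96)
= 4.5607
min_dist = center_dist - radius = 4.5607 - 0.9 = 3.6607 m


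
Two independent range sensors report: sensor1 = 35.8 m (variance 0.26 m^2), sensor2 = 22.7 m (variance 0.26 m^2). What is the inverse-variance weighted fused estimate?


w1 = (1/var1) / (1/var1 + 1/var2)
   = 3.8462 / (3.8462 + 3.8462) = 0.5
w2 = 1 - w1 = 0.5
fused = w1*s1 + w2*s2 = 17.9 + 11.35
= 29.25 m


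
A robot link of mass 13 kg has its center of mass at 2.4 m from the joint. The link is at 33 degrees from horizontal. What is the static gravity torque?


tau = m*g*L*cos(angle)
= 13 * 9.81 * 2.4 * cos(33 deg)
= 13 * 9.81 * 2.4 * 0.8387
= 256.6936 Nm


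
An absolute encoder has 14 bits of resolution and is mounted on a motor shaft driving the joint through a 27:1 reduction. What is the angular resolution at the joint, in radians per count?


counts = 2^14 = 16384
effective counts at joint = 16384 * 27 = 442368
resolution = 2*pi / 442368
= 1.4204e-05 rad/count


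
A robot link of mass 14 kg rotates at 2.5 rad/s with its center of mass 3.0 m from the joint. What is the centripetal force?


F = m * omega^2 * r
= 14 * 2.5^2 * 3.0
= 14 * 6.25 * 3.0
= 262.5 N


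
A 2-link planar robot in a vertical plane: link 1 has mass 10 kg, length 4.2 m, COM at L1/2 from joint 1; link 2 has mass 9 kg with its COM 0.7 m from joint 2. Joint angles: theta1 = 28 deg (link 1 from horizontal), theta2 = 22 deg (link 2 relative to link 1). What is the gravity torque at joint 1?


Horizontal distance from joint 1 to link-1 COM:
  x_c1 = (L1/2)*cos(t1) = 2.1 * 0.8829 = 1.8542 m
Horizontal distance from joint 1 to link-2 COM:
  x_c2 = L1*cos(t1) + Lc2*cos(t1+t2)
       = 4.2*0.8829 + 0.7*0.6428 = 4.1583 m
tau1 = m1*g*x_c1 + m2*g*x_c2
     = 10*9.81*1.8542 + 9*9.81*4.1583
     = 181.896 + 367.1391
     = 549.0351 Nm


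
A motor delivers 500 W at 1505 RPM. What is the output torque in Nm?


omega = 1505 * 2*pi/60 = 157.6032 rad/s
tau = P / omega = 500 / 157.6032
= 3.1725 Nm


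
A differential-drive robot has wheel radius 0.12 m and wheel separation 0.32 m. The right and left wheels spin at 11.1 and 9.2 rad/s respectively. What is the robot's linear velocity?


vR = r*wR = 0.12*11.1 = 1.332 m/s
vL = r*wL = 0.12*9.2 = 1.104 m/s
v = (vR+vL)/2 = 1.218 m/s
omega = (vR-vL)/L = 0.7125 rad/s
linear velocity = 1.218 m/s


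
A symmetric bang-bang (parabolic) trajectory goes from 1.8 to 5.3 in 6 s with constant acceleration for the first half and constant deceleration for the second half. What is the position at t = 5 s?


Symmetric rest-to-rest: each phase covers (pf-p0)/2 in time T/2. 0.5*a*(T/2)^2 = (pf-p0)/2 => a = 4*(pf-p0)/T^2
a = 4*(5.3-1.8)/6^2 = 0.3889
t = 5 is in the deceleration phase (t > T/2).
p = pf - 0.5*a*(T-t)^2 = 5.3 - 0.5*0.3889*1^2
= 5.1056


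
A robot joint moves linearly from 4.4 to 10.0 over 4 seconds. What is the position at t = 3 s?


s = t/T = 3/4 = 0.75
p(t) = p0 + (pf-p0)*s
= 4.4 + (10.0 - 4.4) * 0.75
= 8.6


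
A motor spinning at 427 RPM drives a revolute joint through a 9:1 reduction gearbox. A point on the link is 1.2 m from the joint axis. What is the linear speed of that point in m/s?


omega_motor = 427 * 2*pi/60 = 44.7153 rad/s
omega_joint = omega_motor / 9 = 4.9684 rad/s
v = omega_joint * r = 4.9684 * 1.2
= 5.962 m/s


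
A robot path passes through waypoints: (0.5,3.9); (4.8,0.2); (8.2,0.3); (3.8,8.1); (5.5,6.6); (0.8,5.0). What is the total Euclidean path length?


Segment lengths:
  seg1 = sqrt((4.3)^2 + (-3.7)^2) = 5.6727
  seg2 = sqrt((3.4)^2 + (0.1)^2) = 3.4015
  seg3 = sqrt((-4.4)^2 + (7.8)^2) = 8.9554
  seg4 = sqrt((1.7)^2 + (-1.5)^2) = 2.2672
  seg5 = sqrt((-4.7)^2 + (-1.6)^2) = 4.9649
Total = 25.2617
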